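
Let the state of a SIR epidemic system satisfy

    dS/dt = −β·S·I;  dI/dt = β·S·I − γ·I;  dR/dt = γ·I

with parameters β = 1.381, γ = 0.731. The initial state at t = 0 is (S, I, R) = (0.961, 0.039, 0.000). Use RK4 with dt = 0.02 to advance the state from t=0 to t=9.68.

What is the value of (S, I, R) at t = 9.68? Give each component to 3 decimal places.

(S, I, R) = (0.250, 0.037, 0.713)

t=0.000: state=(0.961, 0.039, 0.000)
step 1 (dt=0.02): k1=(-0.052, 0.023, 0.029), k2=(-0.052, 0.023, 0.029), k3=(-0.052, 0.023, 0.029), k4=(-0.052, 0.023, 0.029); state += dt/6·(k1+2k2+2k3+k4)
t=0.020: state=(0.960, 0.039, 0.001)
t=0.040: state=(0.959, 0.040, 0.001)
t=0.060: state=(0.958, 0.040, 0.002)
continuing one RK4 step at a time; state shown every 25 steps (Δt=0.5):
t=0.500: state=(0.931, 0.052, 0.017)
t=1.000: state=(0.894, 0.068, 0.038)
t=1.500: state=(0.848, 0.086, 0.066)
t=2.000: state=(0.794, 0.105, 0.101)
t=2.500: state=(0.733, 0.124, 0.143)
t=3.000: state=(0.670, 0.139, 0.191)
t=3.500: state=(0.606, 0.150, 0.244)
t=4.000: state=(0.545, 0.155, 0.300)
t=4.500: state=(0.490, 0.153, 0.357)
t=5.000: state=(0.442, 0.147, 0.412)
t=5.500: state=(0.400, 0.136, 0.463)
t=6.000: state=(0.366, 0.123, 0.511)
t=6.500: state=(0.338, 0.109, 0.553)
t=7.000: state=(0.315, 0.095, 0.590)
t=7.500: state=(0.296, 0.081, 0.623)
t=8.000: state=(0.282, 0.069, 0.650)
t=8.500: state=(0.270, 0.058, 0.673)
t=9.000: state=(0.260, 0.048, 0.692)
t=9.500: state=(0.252, 0.040, 0.708)
t=9.680: state=(0.250, 0.037, 0.713)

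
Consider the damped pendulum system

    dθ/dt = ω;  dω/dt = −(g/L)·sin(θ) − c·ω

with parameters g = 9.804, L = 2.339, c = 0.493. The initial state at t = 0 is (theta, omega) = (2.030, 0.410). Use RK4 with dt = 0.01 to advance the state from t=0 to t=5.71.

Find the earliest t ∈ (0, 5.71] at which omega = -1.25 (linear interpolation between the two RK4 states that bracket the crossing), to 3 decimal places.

t=0.000: state=(2.030, 0.410)
step 1 (dt=0.01): k1=(0.410, -3.959), k2=(0.390, -3.946), k3=(0.390, -3.946), k4=(0.371, -3.933); state += dt/6·(k1+2k2+2k3+k4)
t=0.010: state=(2.034, 0.371)
t=0.020: state=(2.037, 0.331)
t=0.030: state=(2.041, 0.292)
continuing one RK4 step at a time; state shown every 20 steps (Δt=0.2):
t=0.200: state=(2.036, -0.339)
t=0.400: state=(1.898, -1.039)
t=0.460: state=(1.829, -1.246)
next step: t=0.470: state=(1.816, -1.281) — omega has crossed -1.25
linear interpolation between t=0.460 (-1.24627) and t=0.470 (-1.28063) → t≈0.461

t = 0.461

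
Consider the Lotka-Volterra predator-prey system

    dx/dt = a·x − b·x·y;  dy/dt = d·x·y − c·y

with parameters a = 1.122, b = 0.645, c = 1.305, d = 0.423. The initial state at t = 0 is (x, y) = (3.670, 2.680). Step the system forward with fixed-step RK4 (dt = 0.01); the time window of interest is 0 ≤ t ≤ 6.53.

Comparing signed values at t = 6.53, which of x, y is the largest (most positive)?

t=0.000: state=(3.670, 2.680)
step 1 (dt=0.01): k1=(-2.226, 0.663), k2=(-2.227, 0.651), k3=(-2.227, 0.651), k4=(-2.228, 0.639); state += dt/6·(k1+2k2+2k3+k4)
t=0.010: state=(3.648, 2.687)
t=0.020: state=(3.625, 2.693)
t=0.030: state=(3.603, 2.699)
continuing one RK4 step at a time; state shown every 25 steps (Δt=0.25):
t=0.250: state=(3.125, 2.769)
t=0.500: state=(2.654, 2.710)
t=0.750: state=(2.299, 2.538)
t=1.000: state=(2.059, 2.304)
t=1.250: state=(1.918, 2.050)
t=1.500: state=(1.861, 1.805)
t=1.750: state=(1.875, 1.587)
t=2.000: state=(1.952, 1.401)
t=2.250: state=(2.088, 1.251)
t=2.500: state=(2.281, 1.137)
t=2.750: state=(2.531, 1.057)
t=3.000: state=(2.837, 1.013)
t=3.250: state=(3.193, 1.005)
t=3.500: state=(3.587, 1.038)
t=3.750: state=(3.993, 1.118)
t=4.000: state=(4.369, 1.256)
t=4.250: state=(4.650, 1.462)
t=4.500: state=(4.760, 1.738)
t=4.750: state=(4.638, 2.067)
t=5.000: state=(4.283, 2.395)
t=5.250: state=(3.770, 2.648)
t=5.500: state=(3.220, 2.764)
t=5.750: state=(2.732, 2.730)
t=6.000: state=(2.354, 2.575)
t=6.250: state=(2.094, 2.349)
t=6.500: state=(1.937, 2.096)
t=6.530: state=(1.924, 2.066)
compare at T: x=1.924, y=2.066

largest component: y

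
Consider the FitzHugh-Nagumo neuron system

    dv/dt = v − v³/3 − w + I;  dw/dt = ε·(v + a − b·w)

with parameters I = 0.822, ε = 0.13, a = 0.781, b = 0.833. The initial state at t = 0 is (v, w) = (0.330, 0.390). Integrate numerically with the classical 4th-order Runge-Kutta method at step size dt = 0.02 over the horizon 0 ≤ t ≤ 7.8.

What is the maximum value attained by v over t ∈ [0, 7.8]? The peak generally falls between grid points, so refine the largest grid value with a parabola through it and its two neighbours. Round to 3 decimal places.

max v = 1.719

t=0.000: state=(0.330, 0.390)
step 1 (dt=0.02): k1=(0.750, 0.102), k2=(0.756, 0.103), k3=(0.756, 0.103), k4=(0.761, 0.104); state += dt/6·(k1+2k2+2k3+k4)
t=0.020: state=(0.345, 0.392)
t=0.040: state=(0.360, 0.394)
t=0.060: state=(0.376, 0.396)
continuing one RK4 step at a time; state shown every 25 steps (Δt=0.5):
t=0.500: state=(0.771, 0.453)
t=1.000: state=(1.257, 0.543)
t=1.500: state=(1.585, 0.655)
t=2.000: state=(1.706, 0.775)
t=2.500: state=(1.715, 0.892)
t=3.000: state=(1.683, 1.002)
t=3.500: state=(1.635, 1.104)
t=4.000: state=(1.581, 1.197)
t=4.500: state=(1.524, 1.281)
t=5.000: state=(1.465, 1.358)
t=5.500: state=(1.405, 1.426)
t=6.000: state=(1.342, 1.488)
t=6.500: state=(1.276, 1.541)
t=7.000: state=(1.206, 1.588)
t=7.500: state=(1.130, 1.628)
t=7.800: state=(1.082, 1.648)
largest grid value and its neighbours: v(2.280)=1.71917, v(2.300)=1.71924, v(2.320)=1.71922
parabola through these three points peaks at t≈2.305 with v≈1.71925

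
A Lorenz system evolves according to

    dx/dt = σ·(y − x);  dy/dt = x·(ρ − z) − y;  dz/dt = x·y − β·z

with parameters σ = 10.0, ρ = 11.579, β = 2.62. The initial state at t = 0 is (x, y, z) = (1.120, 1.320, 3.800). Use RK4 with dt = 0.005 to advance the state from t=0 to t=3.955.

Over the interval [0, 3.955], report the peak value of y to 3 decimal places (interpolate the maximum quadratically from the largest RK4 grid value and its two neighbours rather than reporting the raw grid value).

t=0.000: state=(1.120, 1.320, 3.800)
step 1 (dt=0.005): k1=(2.000, 7.392, -8.478), k2=(2.135, 7.437, -8.395), k3=(2.133, 7.439, -8.395), k4=(2.265, 7.486, -8.312); state += dt/6·(k1+2k2+2k3+k4)
t=0.005: state=(1.131, 1.357, 3.758)
t=0.010: state=(1.143, 1.395, 3.717)
t=0.015: state=(1.156, 1.433, 3.677)
continuing one RK4 step at a time; state shown every 40 steps (Δt=0.2):
t=0.200: state=(2.448, 3.610, 2.919)
t=0.400: state=(6.107, 8.507, 5.976)
t=0.600: state=(8.664, 7.601, 15.175)
t=0.800: state=(4.065, 2.023, 13.208)
t=1.000: state=(2.119, 1.976, 8.576)
t=1.200: state=(2.775, 3.527, 6.071)
t=1.400: state=(5.141, 6.699, 6.834)
t=1.600: state=(7.597, 7.840, 12.290)
t=1.800: state=(5.543, 3.925, 13.421)
t=2.000: state=(3.413, 3.015, 10.022)
t=2.200: state=(3.670, 4.243, 7.823)
t=2.400: state=(5.417, 6.460, 8.523)
t=2.600: state=(6.762, 6.751, 11.906)
t=2.800: state=(5.414, 4.439, 12.372)
t=3.000: state=(4.099, 3.862, 10.142)
t=3.200: state=(4.401, 4.879, 8.802)
t=3.400: state=(5.643, 6.260, 9.702)
t=3.600: state=(6.167, 5.970, 11.690)
t=3.800: state=(5.192, 4.623, 11.547)
t=3.955: state=(4.566, 4.372, 10.401)
largest grid value and its neighbours: y(0.490)=9.93878, y(0.495)=9.94037, y(0.500)=9.93132
parabola through these three points peaks at t≈0.493 with y≈9.94102

max y = 9.941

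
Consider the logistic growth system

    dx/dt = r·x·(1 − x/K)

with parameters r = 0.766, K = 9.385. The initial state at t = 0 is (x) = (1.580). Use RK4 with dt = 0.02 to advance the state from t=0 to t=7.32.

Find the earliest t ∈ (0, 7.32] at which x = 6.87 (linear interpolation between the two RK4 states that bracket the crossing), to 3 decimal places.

t=0.000: state=(1.580)
step 1 (dt=0.02): k1=(1.007), k2=(1.012), k3=(1.012), k4=(1.017); state += dt/6·(k1+2k2+2k3+k4)
t=0.020: state=(1.600)
t=0.040: state=(1.621)
t=0.060: state=(1.641)
continuing one RK4 step at a time; state shown every 25 steps (Δt=0.5):
t=0.500: state=(2.149)
t=1.000: state=(2.847)
t=1.500: state=(3.658)
t=2.000: state=(4.539)
t=2.500: state=(5.432)
t=3.000: state=(6.272)
t=3.380: state=(6.846)
next step: t=3.400: state=(6.874) — x has crossed 6.87
linear interpolation between t=3.380 (6.84571) and t=3.400 (6.87399) → t≈3.397

t = 3.397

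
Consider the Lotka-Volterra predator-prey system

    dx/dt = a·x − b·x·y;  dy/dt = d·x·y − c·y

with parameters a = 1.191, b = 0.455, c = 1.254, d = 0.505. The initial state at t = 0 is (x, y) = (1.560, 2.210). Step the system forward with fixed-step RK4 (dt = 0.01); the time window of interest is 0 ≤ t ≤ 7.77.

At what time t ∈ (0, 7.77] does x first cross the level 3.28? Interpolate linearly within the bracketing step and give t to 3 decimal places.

t=0.000: state=(1.560, 2.210)
step 1 (dt=0.01): k1=(0.289, -1.030), k2=(0.293, -1.026), k3=(0.293, -1.026), k4=(0.297, -1.022); state += dt/6·(k1+2k2+2k3+k4)
t=0.010: state=(1.563, 2.200)
t=0.020: state=(1.566, 2.190)
t=0.030: state=(1.569, 2.179)
continuing one RK4 step at a time; state shown every 50 steps (Δt=0.5):
t=0.500: state=(1.801, 1.797)
t=1.000: state=(2.231, 1.591)
t=1.500: state=(2.826, 1.605)
t=1.840: state=(3.270, 1.768)
next step: t=1.850: state=(3.282, 1.775) — x has crossed 3.28
linear interpolation between t=1.840 (3.26972) and t=1.850 (3.28232) → t≈1.848

t = 1.848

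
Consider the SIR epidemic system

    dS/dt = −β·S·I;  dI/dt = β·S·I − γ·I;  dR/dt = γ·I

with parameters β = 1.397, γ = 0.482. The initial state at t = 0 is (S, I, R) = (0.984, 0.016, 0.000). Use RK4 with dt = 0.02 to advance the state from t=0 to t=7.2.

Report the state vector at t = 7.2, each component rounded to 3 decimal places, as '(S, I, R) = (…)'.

t=0.000: state=(0.984, 0.016, 0.000)
step 1 (dt=0.02): k1=(-0.022, 0.014, 0.008), k2=(-0.022, 0.014, 0.008), k3=(-0.022, 0.014, 0.008), k4=(-0.022, 0.015, 0.008); state += dt/6·(k1+2k2+2k3+k4)
t=0.020: state=(0.984, 0.016, 0.000)
t=0.040: state=(0.983, 0.017, 0.000)
t=0.060: state=(0.983, 0.017, 0.000)
continuing one RK4 step at a time; state shown every 25 steps (Δt=0.5):
t=0.500: state=(0.970, 0.025, 0.005)
t=1.000: state=(0.949, 0.038, 0.012)
t=1.500: state=(0.918, 0.058, 0.024)
t=2.000: state=(0.874, 0.085, 0.041)
t=2.500: state=(0.814, 0.121, 0.065)
t=3.000: state=(0.738, 0.163, 0.099)
t=3.500: state=(0.648, 0.208, 0.144)
t=4.000: state=(0.552, 0.248, 0.199)
t=4.500: state=(0.459, 0.278, 0.263)
t=5.000: state=(0.376, 0.292, 0.332)
t=5.500: state=(0.306, 0.291, 0.403)
t=6.000: state=(0.251, 0.278, 0.471)
t=6.500: state=(0.208, 0.256, 0.536)
t=7.000: state=(0.176, 0.230, 0.594)
t=7.200: state=(0.165, 0.219, 0.616)

(S, I, R) = (0.165, 0.219, 0.616)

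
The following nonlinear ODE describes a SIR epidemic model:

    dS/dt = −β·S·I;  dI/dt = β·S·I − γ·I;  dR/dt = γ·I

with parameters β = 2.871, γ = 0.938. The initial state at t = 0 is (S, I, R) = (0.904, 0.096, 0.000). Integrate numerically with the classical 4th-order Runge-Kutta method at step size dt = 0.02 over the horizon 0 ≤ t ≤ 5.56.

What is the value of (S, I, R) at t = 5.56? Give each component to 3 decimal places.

t=0.000: state=(0.904, 0.096, 0.000)
step 1 (dt=0.02): k1=(-0.249, 0.159, 0.090), k2=(-0.253, 0.161, 0.092), k3=(-0.253, 0.161, 0.092), k4=(-0.256, 0.163, 0.093); state += dt/6·(k1+2k2+2k3+k4)
t=0.020: state=(0.899, 0.099, 0.002)
t=0.040: state=(0.894, 0.103, 0.004)
t=0.060: state=(0.888, 0.106, 0.006)
continuing one RK4 step at a time; state shown every 10 steps (Δt=0.2):
t=0.200: state=(0.847, 0.132, 0.021)
t=0.400: state=(0.776, 0.174, 0.050)
t=0.600: state=(0.693, 0.220, 0.087)
t=0.800: state=(0.603, 0.265, 0.132)
t=1.000: state=(0.512, 0.302, 0.186)
t=1.200: state=(0.427, 0.328, 0.245)
t=1.400: state=(0.352, 0.340, 0.308)
t=1.600: state=(0.290, 0.339, 0.372)
t=1.800: state=(0.239, 0.326, 0.434)
t=2.000: state=(0.200, 0.307, 0.494)
t=2.200: state=(0.168, 0.283, 0.549)
t=2.400: state=(0.144, 0.256, 0.600)
t=2.600: state=(0.126, 0.229, 0.645)
t=2.800: state=(0.111, 0.203, 0.686)
t=3.000: state=(0.099, 0.179, 0.722)
t=3.200: state=(0.090, 0.157, 0.753)
t=3.400: state=(0.083, 0.137, 0.780)
t=3.600: state=(0.077, 0.119, 0.804)
t=3.800: state=(0.072, 0.103, 0.825)
t=4.000: state=(0.068, 0.089, 0.843)
t=4.200: state=(0.065, 0.076, 0.858)
t=4.400: state=(0.063, 0.066, 0.872)
t=4.600: state=(0.061, 0.056, 0.883)
t=4.800: state=(0.059, 0.048, 0.893)
t=5.000: state=(0.057, 0.041, 0.901)
t=5.200: state=(0.056, 0.035, 0.909)
t=5.400: state=(0.055, 0.030, 0.915)
t=5.560: state=(0.054, 0.027, 0.919)

(S, I, R) = (0.054, 0.027, 0.919)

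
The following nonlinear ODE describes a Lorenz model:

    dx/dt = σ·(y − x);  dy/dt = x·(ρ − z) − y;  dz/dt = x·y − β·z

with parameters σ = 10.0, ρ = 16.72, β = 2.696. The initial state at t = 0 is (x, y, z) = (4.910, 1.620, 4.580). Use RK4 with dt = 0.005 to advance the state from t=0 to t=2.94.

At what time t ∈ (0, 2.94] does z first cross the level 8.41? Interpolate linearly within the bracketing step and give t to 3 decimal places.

t=0.000: state=(4.910, 1.620, 4.580)
step 1 (dt=0.005): k1=(-32.900, 57.987, -4.393), k2=(-30.628, 56.897, -3.797), k3=(-30.712, 56.961, -3.804), k4=(-28.516, 55.929, -3.236); state += dt/6·(k1+2k2+2k3+k4)
t=0.005: state=(4.757, 1.905, 4.561)
t=0.010: state=(4.624, 2.180, 4.547)
t=0.015: state=(4.512, 2.446, 4.539)
continuing one RK4 step at a time; state shown every 20 steps (Δt=0.1):
t=0.100: state=(4.657, 6.471, 5.113)
t=0.190: state=(7.276, 11.051, 8.232)
next step: t=0.195: state=(7.466, 11.302, 8.531) — z has crossed 8.41
linear interpolation between t=0.190 (8.23232) and t=0.195 (8.53129) → t≈0.193

t = 0.193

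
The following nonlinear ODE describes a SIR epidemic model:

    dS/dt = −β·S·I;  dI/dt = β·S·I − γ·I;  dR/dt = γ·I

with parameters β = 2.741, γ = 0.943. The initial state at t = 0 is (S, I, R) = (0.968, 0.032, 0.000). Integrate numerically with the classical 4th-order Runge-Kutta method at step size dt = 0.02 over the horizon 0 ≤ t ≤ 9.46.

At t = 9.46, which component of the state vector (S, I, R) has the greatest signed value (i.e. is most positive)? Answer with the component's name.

t=0.000: state=(0.968, 0.032, 0.000)
step 1 (dt=0.02): k1=(-0.085, 0.055, 0.030), k2=(-0.086, 0.056, 0.031), k3=(-0.086, 0.056, 0.031), k4=(-0.088, 0.056, 0.031); state += dt/6·(k1+2k2+2k3+k4)
t=0.020: state=(0.966, 0.033, 0.001)
t=0.040: state=(0.964, 0.034, 0.001)
t=0.060: state=(0.963, 0.035, 0.002)
continuing one RK4 step at a time; state shown every 25 steps (Δt=0.5):
t=0.500: state=(0.904, 0.072, 0.024)
t=1.000: state=(0.782, 0.145, 0.073)
t=1.500: state=(0.603, 0.234, 0.163)
t=2.000: state=(0.418, 0.293, 0.289)
t=2.500: state=(0.278, 0.293, 0.430)
t=3.000: state=(0.191, 0.250, 0.559)
t=3.500: state=(0.141, 0.196, 0.664)
t=4.000: state=(0.111, 0.145, 0.744)
t=4.500: state=(0.094, 0.104, 0.802)
t=5.000: state=(0.083, 0.073, 0.843)
t=5.500: state=(0.077, 0.051, 0.872)
t=6.000: state=(0.072, 0.035, 0.892)
t=6.500: state=(0.069, 0.024, 0.906)
t=7.000: state=(0.068, 0.017, 0.916)
t=7.500: state=(0.066, 0.011, 0.922)
t=8.000: state=(0.065, 0.008, 0.927)
t=8.500: state=(0.065, 0.005, 0.930)
t=9.000: state=(0.064, 0.004, 0.932)
t=9.460: state=(0.064, 0.003, 0.933)
compare at T: S=0.064, I=0.003, R=0.933

largest component: R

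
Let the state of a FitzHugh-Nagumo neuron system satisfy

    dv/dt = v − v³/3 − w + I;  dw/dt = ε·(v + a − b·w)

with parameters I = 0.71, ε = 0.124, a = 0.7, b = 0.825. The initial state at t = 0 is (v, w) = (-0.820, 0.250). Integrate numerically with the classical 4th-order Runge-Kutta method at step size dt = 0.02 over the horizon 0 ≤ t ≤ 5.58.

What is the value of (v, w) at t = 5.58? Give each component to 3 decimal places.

(v, w) = (-1.012, -0.057)

t=0.000: state=(-0.820, 0.250)
step 1 (dt=0.02): k1=(-0.176, -0.040), k2=(-0.176, -0.041), k3=(-0.176, -0.041), k4=(-0.177, -0.041); state += dt/6·(k1+2k2+2k3+k4)
t=0.020: state=(-0.824, 0.249)
t=0.040: state=(-0.827, 0.248)
t=0.060: state=(-0.831, 0.248)
continuing one RK4 step at a time; state shown every 10 steps (Δt=0.2):
t=0.200: state=(-0.856, 0.242)
t=0.400: state=(-0.891, 0.232)
t=0.600: state=(-0.926, 0.223)
t=0.800: state=(-0.961, 0.212)
t=1.000: state=(-0.993, 0.201)
t=1.200: state=(-1.023, 0.189)
t=1.400: state=(-1.051, 0.177)
t=1.600: state=(-1.076, 0.165)
t=1.800: state=(-1.097, 0.152)
t=2.000: state=(-1.115, 0.139)
t=2.200: state=(-1.130, 0.126)
t=2.400: state=(-1.141, 0.112)
t=2.600: state=(-1.149, 0.099)
t=2.800: state=(-1.154, 0.086)
t=3.000: state=(-1.156, 0.073)
t=3.200: state=(-1.156, 0.060)
t=3.400: state=(-1.153, 0.048)
t=3.600: state=(-1.148, 0.036)
t=3.800: state=(-1.141, 0.024)
t=4.000: state=(-1.132, 0.013)
t=4.200: state=(-1.122, 0.002)
t=4.400: state=(-1.110, -0.008)
t=4.600: state=(-1.096, -0.018)
t=4.800: state=(-1.082, -0.027)
t=5.000: state=(-1.066, -0.035)
t=5.200: state=(-1.048, -0.043)
t=5.400: state=(-1.030, -0.051)
t=5.580: state=(-1.012, -0.057)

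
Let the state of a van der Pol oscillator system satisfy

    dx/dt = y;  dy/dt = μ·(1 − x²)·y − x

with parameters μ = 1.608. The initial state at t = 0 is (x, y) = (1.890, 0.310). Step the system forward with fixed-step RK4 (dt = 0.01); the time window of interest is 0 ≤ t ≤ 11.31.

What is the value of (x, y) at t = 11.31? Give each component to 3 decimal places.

(x, y) = (-1.837, 0.422)

t=0.000: state=(1.890, 0.310)
step 1 (dt=0.01): k1=(0.310, -3.172), k2=(0.294, -3.111), k3=(0.294, -3.112), k4=(0.279, -3.051); state += dt/6·(k1+2k2+2k3+k4)
t=0.010: state=(1.893, 0.279)
t=0.020: state=(1.896, 0.249)
t=0.030: state=(1.898, 0.220)
continuing one RK4 step at a time; state shown every 50 steps (Δt=0.5):
t=0.500: state=(1.823, -0.366)
t=1.000: state=(1.597, -0.525)
t=1.500: state=(1.292, -0.714)
t=2.000: state=(0.845, -1.144)
t=2.500: state=(0.014, -2.397)
t=3.000: state=(-1.497, -2.667)
t=3.500: state=(-2.016, 0.027)
t=4.000: state=(-1.880, 0.396)
t=4.500: state=(-1.653, 0.508)
t=5.000: state=(-1.364, 0.668)
t=5.500: state=(-0.955, 1.019)
t=6.000: state=(-0.239, 2.030)
t=6.500: state=(1.196, 3.204)
t=7.000: state=(2.007, 0.221)
t=7.500: state=(1.919, -0.366)
t=8.000: state=(1.704, -0.485)
t=8.500: state=(1.430, -0.626)
t=9.000: state=(1.054, -0.918)
t=9.500: state=(0.431, -1.723)
t=10.000: state=(-0.857, -3.344)
t=10.500: state=(-1.966, -0.622)
t=11.000: state=(-1.954, 0.324)
t=11.310: state=(-1.837, 0.422)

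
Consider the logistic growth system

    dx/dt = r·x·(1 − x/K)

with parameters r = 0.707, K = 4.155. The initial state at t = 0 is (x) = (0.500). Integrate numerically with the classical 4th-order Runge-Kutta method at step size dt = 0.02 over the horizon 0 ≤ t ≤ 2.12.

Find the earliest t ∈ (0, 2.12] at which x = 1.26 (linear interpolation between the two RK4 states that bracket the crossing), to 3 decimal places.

t=0.000: state=(0.500)
step 1 (dt=0.02): k1=(0.311), k2=(0.313), k3=(0.313), k4=(0.314); state += dt/6·(k1+2k2+2k3+k4)
t=0.020: state=(0.506)
t=0.040: state=(0.513)
t=0.060: state=(0.519)
continuing one RK4 step at a time; state shown every 5 steps (Δt=0.1):
t=0.100: state=(0.532)
t=0.200: state=(0.566)
t=0.300: state=(0.601)
t=0.400: state=(0.638)
t=0.500: state=(0.677)
t=0.600: state=(0.718)
t=0.700: state=(0.761)
t=0.800: state=(0.806)
t=0.900: state=(0.853)
t=1.000: state=(0.902)
t=1.100: state=(0.953)
t=1.200: state=(1.006)
t=1.300: state=(1.061)
t=1.400: state=(1.118)
t=1.500: state=(1.177)
t=1.600: state=(1.237)
t=1.620: state=(1.249)
next step: t=1.640: state=(1.262) — x has crossed 1.26
linear interpolation between t=1.620 (1.24946) and t=1.640 (1.26185) → t≈1.637

t = 1.637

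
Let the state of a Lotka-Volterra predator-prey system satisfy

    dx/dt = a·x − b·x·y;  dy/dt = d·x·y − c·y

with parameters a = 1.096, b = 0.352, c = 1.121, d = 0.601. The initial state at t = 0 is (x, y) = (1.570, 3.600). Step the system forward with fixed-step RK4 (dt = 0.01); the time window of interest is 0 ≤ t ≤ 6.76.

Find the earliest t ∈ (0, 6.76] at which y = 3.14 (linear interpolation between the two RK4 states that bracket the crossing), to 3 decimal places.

t=0.000: state=(1.570, 3.600)
step 1 (dt=0.01): k1=(-0.269, -0.639), k2=(-0.267, -0.641), k3=(-0.267, -0.641), k4=(-0.265, -0.643); state += dt/6·(k1+2k2+2k3+k4)
t=0.010: state=(1.567, 3.594)
t=0.020: state=(1.565, 3.587)
t=0.030: state=(1.562, 3.581)
continuing one RK4 step at a time; state shown every 25 steps (Δt=0.25):
t=0.250: state=(1.515, 3.429)
t=0.500: state=(1.486, 3.245)
t=0.640: state=(1.480, 3.142)
next step: t=0.650: state=(1.480, 3.135) — y has crossed 3.14
linear interpolation between t=0.640 (3.14196) and t=0.650 (3.13470) → t≈0.643

t = 0.643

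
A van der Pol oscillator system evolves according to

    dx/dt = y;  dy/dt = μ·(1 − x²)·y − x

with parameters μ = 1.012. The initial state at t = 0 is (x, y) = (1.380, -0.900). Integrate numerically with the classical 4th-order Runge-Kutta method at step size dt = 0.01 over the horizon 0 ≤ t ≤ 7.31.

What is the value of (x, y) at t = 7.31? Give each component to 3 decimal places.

(x, y) = (0.644, -1.494)

t=0.000: state=(1.380, -0.900)
step 1 (dt=0.01): k1=(-0.900, -0.556), k2=(-0.903, -0.561), k3=(-0.903, -0.561), k4=(-0.906, -0.565); state += dt/6·(k1+2k2+2k3+k4)
t=0.010: state=(1.371, -0.906)
t=0.020: state=(1.362, -0.911)
t=0.030: state=(1.353, -0.917)
continuing one RK4 step at a time; state shown every 25 steps (Δt=0.25):
t=0.250: state=(1.135, -1.070)
t=0.500: state=(0.838, -1.324)
t=0.750: state=(0.463, -1.703)
t=1.000: state=(-0.025, -2.221)
t=1.250: state=(-0.644, -2.676)
t=1.500: state=(-1.305, -2.440)
t=1.750: state=(-1.789, -1.356)
t=2.000: state=(-1.992, -0.348)
t=2.250: state=(-2.004, 0.189)
t=2.500: state=(-1.921, 0.443)
t=2.750: state=(-1.791, 0.586)
t=3.000: state=(-1.630, 0.700)
t=3.250: state=(-1.440, 0.823)
t=3.500: state=(-1.216, 0.981)
t=3.750: state=(-0.944, 1.205)
t=4.000: state=(-0.604, 1.535)
t=4.250: state=(-0.165, 2.005)
t=4.500: state=(0.404, 2.530)
t=4.750: state=(1.066, 2.631)
t=5.000: state=(1.637, 1.796)
t=5.250: state=(1.939, 0.667)
t=5.500: state=(2.009, -0.033)
t=5.750: state=(1.954, -0.367)
t=6.000: state=(1.838, -0.539)
t=6.250: state=(1.688, -0.660)
t=6.500: state=(1.509, -0.777)
t=6.750: state=(1.297, -0.921)
t=7.000: state=(1.044, -1.118)
t=7.250: state=(0.731, -1.406)
t=7.310: state=(0.644, -1.494)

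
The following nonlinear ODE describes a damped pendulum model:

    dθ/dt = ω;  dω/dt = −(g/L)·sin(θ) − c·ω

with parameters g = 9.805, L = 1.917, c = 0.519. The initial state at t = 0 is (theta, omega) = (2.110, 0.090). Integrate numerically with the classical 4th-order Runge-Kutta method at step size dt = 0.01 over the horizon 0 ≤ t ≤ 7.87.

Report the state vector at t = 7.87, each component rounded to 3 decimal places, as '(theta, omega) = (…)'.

(theta, omega) = (-0.211, 0.351)

t=0.000: state=(2.110, 0.090)
step 1 (dt=0.01): k1=(0.090, -4.436), k2=(0.068, -4.423), k3=(0.068, -4.423), k4=(0.046, -4.411); state += dt/6·(k1+2k2+2k3+k4)
t=0.010: state=(2.111, 0.046)
t=0.020: state=(2.111, 0.002)
t=0.030: state=(2.111, -0.042)
continuing one RK4 step at a time; state shown every 50 steps (Δt=0.5):
t=0.500: state=(1.626, -2.005)
t=1.000: state=(0.222, -3.224)
t=1.500: state=(-1.043, -1.446)
t=2.000: state=(-1.138, 0.977)
t=2.500: state=(-0.258, 2.208)
t=3.000: state=(0.658, 1.129)
t=3.500: state=(0.748, -0.717)
t=4.000: state=(0.118, -1.523)
t=4.500: state=(-0.482, -0.664)
t=5.000: state=(-0.475, 0.632)
t=5.500: state=(-0.005, 1.032)
t=6.000: state=(0.362, 0.313)
t=6.500: state=(0.286, -0.549)
t=7.000: state=(-0.058, -0.672)
t=7.500: state=(-0.265, -0.092)
t=7.870: state=(-0.211, 0.351)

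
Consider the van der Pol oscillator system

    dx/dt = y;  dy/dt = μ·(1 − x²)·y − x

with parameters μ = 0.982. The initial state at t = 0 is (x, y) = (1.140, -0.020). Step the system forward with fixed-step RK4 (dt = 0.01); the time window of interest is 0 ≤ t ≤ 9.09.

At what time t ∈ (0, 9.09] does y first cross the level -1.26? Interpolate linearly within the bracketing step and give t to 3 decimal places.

t = 1.122

t=0.000: state=(1.140, -0.020)
step 1 (dt=0.01): k1=(-0.020, -1.134), k2=(-0.026, -1.132), k3=(-0.026, -1.132), k4=(-0.031, -1.131); state += dt/6·(k1+2k2+2k3+k4)
t=0.010: state=(1.140, -0.031)
t=0.020: state=(1.139, -0.043)
t=0.030: state=(1.139, -0.054)
continuing one RK4 step at a time; state shown every 50 steps (Δt=0.5):
t=0.500: state=(0.996, -0.545)
t=1.000: state=(0.592, -1.094)
t=1.120: state=(0.451, -1.257)
next step: t=1.130: state=(0.439, -1.272) — y has crossed -1.26
linear interpolation between t=1.120 (-1.25750) and t=1.130 (-1.27191) → t≈1.122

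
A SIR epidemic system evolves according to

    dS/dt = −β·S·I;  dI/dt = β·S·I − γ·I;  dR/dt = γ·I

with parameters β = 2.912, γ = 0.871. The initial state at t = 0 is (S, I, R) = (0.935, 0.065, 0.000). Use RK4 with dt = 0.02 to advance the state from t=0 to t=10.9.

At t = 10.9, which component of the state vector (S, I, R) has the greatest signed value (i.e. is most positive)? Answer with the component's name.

largest component: R

t=0.000: state=(0.935, 0.065, 0.000)
step 1 (dt=0.02): k1=(-0.177, 0.120, 0.057), k2=(-0.180, 0.122, 0.058), k3=(-0.180, 0.122, 0.058), k4=(-0.183, 0.124, 0.059); state += dt/6·(k1+2k2+2k3+k4)
t=0.020: state=(0.931, 0.067, 0.001)
t=0.040: state=(0.928, 0.070, 0.002)
t=0.060: state=(0.924, 0.073, 0.004)
continuing one RK4 step at a time; state shown every 25 steps (Δt=0.5):
t=0.500: state=(0.804, 0.151, 0.045)
t=1.000: state=(0.592, 0.271, 0.137)
t=1.500: state=(0.372, 0.352, 0.276)
t=2.000: state=(0.221, 0.348, 0.431)
t=2.500: state=(0.139, 0.291, 0.571)
t=3.000: state=(0.096, 0.222, 0.682)
t=3.500: state=(0.072, 0.162, 0.766)
t=4.000: state=(0.059, 0.115, 0.825)
t=4.500: state=(0.051, 0.081, 0.868)
t=5.000: state=(0.047, 0.056, 0.897)
t=5.500: state=(0.043, 0.039, 0.918)
t=6.000: state=(0.041, 0.027, 0.932)
t=6.500: state=(0.040, 0.018, 0.942)
t=7.000: state=(0.039, 0.013, 0.948)
t=7.500: state=(0.039, 0.009, 0.953)
t=8.000: state=(0.038, 0.006, 0.956)
t=8.500: state=(0.038, 0.004, 0.958)
t=9.000: state=(0.038, 0.003, 0.959)
t=9.500: state=(0.038, 0.002, 0.960)
t=10.000: state=(0.038, 0.001, 0.961)
t=10.500: state=(0.038, 0.001, 0.962)
t=10.900: state=(0.038, 0.001, 0.962)
compare at T: S=0.038, I=0.001, R=0.962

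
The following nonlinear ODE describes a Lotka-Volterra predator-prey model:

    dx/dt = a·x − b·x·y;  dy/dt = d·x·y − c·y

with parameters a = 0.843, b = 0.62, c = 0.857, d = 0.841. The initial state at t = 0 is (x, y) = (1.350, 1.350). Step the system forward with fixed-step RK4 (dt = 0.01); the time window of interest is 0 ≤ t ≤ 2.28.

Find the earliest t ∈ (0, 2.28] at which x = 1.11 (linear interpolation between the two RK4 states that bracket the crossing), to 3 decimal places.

t=0.000: state=(1.350, 1.350)
step 1 (dt=0.01): k1=(0.008, 0.376), k2=(0.007, 0.376), k3=(0.007, 0.376), k4=(0.005, 0.377); state += dt/6·(k1+2k2+2k3+k4)
t=0.010: state=(1.350, 1.354)
t=0.020: state=(1.350, 1.358)
t=0.030: state=(1.350, 1.361)
continuing one RK4 step at a time; state shown every 10 steps (Δt=0.1):
t=0.100: state=(1.349, 1.388)
t=0.200: state=(1.345, 1.427)
t=0.300: state=(1.338, 1.466)
t=0.400: state=(1.328, 1.505)
t=0.500: state=(1.314, 1.544)
t=0.600: state=(1.298, 1.582)
t=0.700: state=(1.278, 1.618)
t=0.800: state=(1.257, 1.652)
t=0.900: state=(1.233, 1.684)
t=1.000: state=(1.207, 1.713)
t=1.100: state=(1.180, 1.738)
t=1.200: state=(1.152, 1.760)
t=1.300: state=(1.123, 1.777)
t=1.340: state=(1.111, 1.783)
next step: t=1.350: state=(1.109, 1.785) — x has crossed 1.11
linear interpolation between t=1.340 (1.11144) and t=1.350 (1.10852) → t≈1.345

t = 1.345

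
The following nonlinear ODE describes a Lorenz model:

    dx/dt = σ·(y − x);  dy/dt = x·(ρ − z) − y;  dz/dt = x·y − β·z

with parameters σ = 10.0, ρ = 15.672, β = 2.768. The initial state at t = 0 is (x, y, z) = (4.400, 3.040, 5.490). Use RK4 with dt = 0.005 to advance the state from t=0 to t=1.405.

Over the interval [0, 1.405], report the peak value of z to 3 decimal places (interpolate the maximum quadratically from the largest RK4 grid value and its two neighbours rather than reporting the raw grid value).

t=0.000: state=(4.400, 3.040, 5.490)
step 1 (dt=0.005): k1=(-13.600, 41.761, -1.820), k2=(-12.216, 41.330, -1.455), k3=(-12.261, 41.362, -1.452), k4=(-10.919, 40.961, -1.089); state += dt/6·(k1+2k2+2k3+k4)
t=0.005: state=(4.339, 3.247, 5.483)
t=0.010: state=(4.291, 3.450, 5.479)
t=0.015: state=(4.254, 3.650, 5.479)
continuing one RK4 step at a time; state shown every 10 steps (Δt=0.05):
t=0.050: state=(4.289, 5.003, 5.586)
t=0.100: state=(4.983, 6.960, 6.155)
t=0.150: state=(6.201, 9.038, 7.454)
t=0.200: state=(7.748, 11.006, 9.784)
t=0.250: state=(9.327, 12.216, 13.219)
t=0.300: state=(10.443, 11.823, 17.173)
t=0.350: state=(10.560, 9.585, 20.303)
t=0.400: state=(9.515, 6.457, 21.469)
t=0.450: state=(7.713, 3.797, 20.734)
t=0.500: state=(5.799, 2.211, 18.974)
t=0.550: state=(4.220, 1.538, 16.944)
t=0.600: state=(3.124, 1.405, 14.998)
t=0.650: state=(2.472, 1.544, 13.247)
t=0.700: state=(2.163, 1.826, 11.714)
t=0.750: state=(2.110, 2.216, 10.399)
t=0.800: state=(2.256, 2.727, 9.305)
t=0.850: state=(2.578, 3.395, 8.446)
t=0.900: state=(3.077, 4.266, 7.859)
t=0.950: state=(3.775, 5.384, 7.615)
t=1.000: state=(4.694, 6.765, 7.833)
t=1.050: state=(5.842, 8.346, 8.687)
t=1.100: state=(7.165, 9.900, 10.355)
t=1.150: state=(8.496, 10.976, 12.880)
t=1.200: state=(9.518, 10.992, 15.909)
t=1.250: state=(9.856, 9.660, 18.599)
t=1.300: state=(9.315, 7.409, 20.053)
t=1.350: state=(8.069, 5.144, 20.003)
t=1.400: state=(6.547, 3.523, 18.874)
t=1.405: state=(6.397, 3.405, 18.726)
largest grid value and its neighbours: z(0.400)=21.46851, z(0.405)=21.46885, z(0.410)=21.45026
parabola through these three points peaks at t≈0.403 with z≈21.47105

max z = 21.471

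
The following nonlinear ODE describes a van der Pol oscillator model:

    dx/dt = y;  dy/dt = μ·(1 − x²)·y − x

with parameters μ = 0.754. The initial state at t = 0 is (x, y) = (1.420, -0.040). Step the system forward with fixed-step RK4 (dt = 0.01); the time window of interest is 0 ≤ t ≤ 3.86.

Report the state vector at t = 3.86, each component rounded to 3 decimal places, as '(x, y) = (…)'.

(x, y) = (-1.323, 0.981)

t=0.000: state=(1.420, -0.040)
step 1 (dt=0.01): k1=(-0.040, -1.389), k2=(-0.047, -1.384), k3=(-0.047, -1.384), k4=(-0.054, -1.378); state += dt/6·(k1+2k2+2k3+k4)
t=0.010: state=(1.420, -0.054)
t=0.020: state=(1.419, -0.068)
t=0.030: state=(1.418, -0.081)
continuing one RK4 step at a time; state shown every 20 steps (Δt=0.2):
t=0.200: state=(1.386, -0.296)
t=0.400: state=(1.304, -0.516)
t=0.600: state=(1.181, -0.715)
t=0.800: state=(1.018, -0.909)
t=1.000: state=(0.816, -1.117)
t=1.200: state=(0.570, -1.352)
t=1.400: state=(0.273, -1.620)
t=1.600: state=(-0.079, -1.900)
t=1.800: state=(-0.483, -2.121)
t=2.000: state=(-0.915, -2.143)
t=2.200: state=(-1.318, -1.839)
t=2.400: state=(-1.632, -1.263)
t=2.600: state=(-1.820, -0.634)
t=2.800: state=(-1.893, -0.125)
t=3.000: state=(-1.881, 0.229)
t=3.200: state=(-1.810, 0.469)
t=3.400: state=(-1.697, 0.645)
t=3.600: state=(-1.553, 0.792)
t=3.800: state=(-1.381, 0.936)
t=3.860: state=(-1.323, 0.981)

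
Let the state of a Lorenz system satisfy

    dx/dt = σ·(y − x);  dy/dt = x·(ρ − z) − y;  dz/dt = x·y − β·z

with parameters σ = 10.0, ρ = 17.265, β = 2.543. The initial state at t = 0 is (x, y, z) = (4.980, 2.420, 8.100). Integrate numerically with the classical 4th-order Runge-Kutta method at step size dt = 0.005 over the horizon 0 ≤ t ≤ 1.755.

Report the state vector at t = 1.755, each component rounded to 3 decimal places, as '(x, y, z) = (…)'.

t=0.000: state=(4.980, 2.420, 8.100)
step 1 (dt=0.005): k1=(-25.600, 43.222, -8.547), k2=(-23.879, 42.632, -8.116), k3=(-23.937, 42.668, -8.115), k4=(-22.270, 42.109, -7.696); state += dt/6·(k1+2k2+2k3+k4)
t=0.005: state=(4.860, 2.633, 8.059)
t=0.010: state=(4.757, 2.841, 8.023)
t=0.015: state=(4.669, 3.045, 7.990)
continuing one RK4 step at a time; state shown every 20 steps (Δt=0.1):
t=0.100: state=(4.787, 6.234, 8.067)
t=0.200: state=(7.145, 10.161, 10.627)
t=0.300: state=(9.989, 12.010, 17.148)
t=0.400: state=(9.965, 7.744, 22.641)
t=0.500: state=(6.584, 2.863, 21.292)
t=0.600: state=(3.603, 1.532, 17.378)
t=0.700: state=(2.360, 1.821, 13.877)
t=0.800: state=(2.310, 2.682, 11.205)
t=0.900: state=(3.058, 4.193, 9.489)
t=1.000: state=(4.642, 6.707, 9.206)
t=1.100: state=(7.157, 10.000, 11.575)
t=1.200: state=(9.673, 11.328, 17.366)
t=1.300: state=(9.538, 7.544, 21.969)
t=1.400: state=(6.574, 3.313, 20.781)
t=1.500: state=(3.931, 2.072, 17.242)
t=1.600: state=(2.827, 2.384, 13.986)
t=1.700: state=(2.878, 3.372, 11.545)
t=1.755: state=(3.272, 4.209, 10.633)

(x, y, z) = (3.272, 4.209, 10.633)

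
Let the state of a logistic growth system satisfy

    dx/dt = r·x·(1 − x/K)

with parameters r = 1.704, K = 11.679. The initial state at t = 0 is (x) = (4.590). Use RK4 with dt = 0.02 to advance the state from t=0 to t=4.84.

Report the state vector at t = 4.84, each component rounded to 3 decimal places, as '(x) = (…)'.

t=0.000: state=(4.590)
step 1 (dt=0.02): k1=(4.747), k2=(4.764), k3=(4.765), k4=(4.781); state += dt/6·(k1+2k2+2k3+k4)
t=0.020: state=(4.685)
t=0.040: state=(4.781)
t=0.060: state=(4.878)
continuing one RK4 step at a time; state shown every 10 steps (Δt=0.2):
t=0.200: state=(5.566)
t=0.400: state=(6.557)
t=0.600: state=(7.508)
t=0.800: state=(8.371)
t=1.000: state=(9.117)
t=1.200: state=(9.734)
t=1.400: state=(10.226)
t=1.600: state=(10.607)
t=1.800: state=(10.896)
t=2.000: state=(11.111)
t=2.200: state=(11.269)
t=2.400: state=(11.385)
t=2.600: state=(11.468)
t=2.800: state=(11.528)
t=3.000: state=(11.571)
t=3.200: state=(11.602)
t=3.400: state=(11.624)
t=3.600: state=(11.640)
t=3.800: state=(11.651)
t=4.000: state=(11.659)
t=4.200: state=(11.665)
t=4.400: state=(11.669)
t=4.600: state=(11.672)
t=4.800: state=(11.674)
t=4.840: state=(11.674)

(x) = (11.674)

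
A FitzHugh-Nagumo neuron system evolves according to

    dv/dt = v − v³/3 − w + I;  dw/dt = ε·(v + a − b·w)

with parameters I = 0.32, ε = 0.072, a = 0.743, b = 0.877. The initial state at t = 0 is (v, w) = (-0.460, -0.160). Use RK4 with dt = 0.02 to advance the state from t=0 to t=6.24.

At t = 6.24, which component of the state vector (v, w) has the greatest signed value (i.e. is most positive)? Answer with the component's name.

largest component: v

t=0.000: state=(-0.460, -0.160)
step 1 (dt=0.02): k1=(0.052, 0.030), k2=(0.053, 0.030), k3=(0.053, 0.030), k4=(0.053, 0.031); state += dt/6·(k1+2k2+2k3+k4)
t=0.020: state=(-0.459, -0.159)
t=0.040: state=(-0.458, -0.159)
t=0.060: state=(-0.457, -0.158)
continuing one RK4 step at a time; state shown every 25 steps (Δt=0.5):
t=0.500: state=(-0.432, -0.145)
t=1.000: state=(-0.400, -0.128)
t=1.500: state=(-0.362, -0.112)
t=2.000: state=(-0.313, -0.094)
t=2.500: state=(-0.248, -0.075)
t=3.000: state=(-0.157, -0.053)
t=3.500: state=(-0.023, -0.029)
t=4.000: state=(0.179, 0.001)
t=4.500: state=(0.483, 0.039)
t=5.000: state=(0.895, 0.088)
t=5.500: state=(1.314, 0.151)
t=6.000: state=(1.584, 0.225)
t=6.240: state=(1.651, 0.262)
compare at T: v=1.651, w=0.262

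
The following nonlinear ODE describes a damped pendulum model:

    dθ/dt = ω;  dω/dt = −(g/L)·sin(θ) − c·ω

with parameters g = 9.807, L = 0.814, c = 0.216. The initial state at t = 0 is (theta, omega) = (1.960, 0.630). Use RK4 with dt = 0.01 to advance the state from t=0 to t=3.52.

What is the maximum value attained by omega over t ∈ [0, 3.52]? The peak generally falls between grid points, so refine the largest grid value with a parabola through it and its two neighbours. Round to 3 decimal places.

max omega = 4.937

t=0.000: state=(1.960, 0.630)
step 1 (dt=0.01): k1=(0.630, -11.283), k2=(0.574, -11.256), k3=(0.574, -11.258), k4=(0.517, -11.232); state += dt/6·(k1+2k2+2k3+k4)
t=0.010: state=(1.966, 0.517)
t=0.020: state=(1.970, 0.405)
t=0.030: state=(1.974, 0.294)
continuing one RK4 step at a time; state shown every 20 steps (Δt=0.2):
t=0.200: state=(1.864, -1.588)
t=0.400: state=(1.320, -3.845)
t=0.600: state=(0.368, -5.414)
t=0.800: state=(-0.693, -4.790)
t=1.000: state=(-1.437, -2.528)
t=1.200: state=(-1.694, -0.071)
t=1.400: state=(-1.472, 2.282)
t=1.600: state=(-0.800, 4.314)
t=1.800: state=(0.154, 4.865)
t=2.000: state=(1.002, 3.355)
t=2.200: state=(1.440, 0.984)
t=2.400: state=(1.397, -1.401)
t=2.600: state=(0.897, -3.499)
t=2.800: state=(0.073, -4.446)
t=3.000: state=(-0.747, -3.457)
t=3.200: state=(-1.233, -1.312)
t=3.400: state=(-1.262, 1.007)
t=3.520: state=(-1.063, 2.295)
largest grid value and its neighbours: omega(1.740)=4.93352, omega(1.750)=4.93688, omega(1.760)=4.93432
parabola through these three points peaks at t≈1.751 with omega≈4.93689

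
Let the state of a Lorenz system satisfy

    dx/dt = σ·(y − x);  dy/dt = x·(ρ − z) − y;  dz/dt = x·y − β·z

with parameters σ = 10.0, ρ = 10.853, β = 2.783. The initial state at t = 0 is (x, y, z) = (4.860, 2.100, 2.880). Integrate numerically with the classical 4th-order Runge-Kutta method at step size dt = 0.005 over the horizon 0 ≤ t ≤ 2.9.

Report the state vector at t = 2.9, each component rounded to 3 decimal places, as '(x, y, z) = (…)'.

(x, y, z) = (4.463, 4.632, 8.871)

t=0.000: state=(4.860, 2.100, 2.880)
step 1 (dt=0.005): k1=(-27.600, 36.649, 2.191), k2=(-25.994, 35.981, 2.470), k3=(-26.051, 36.011, 2.469), k4=(-24.497, 35.372, 2.735); state += dt/6·(k1+2k2+2k3+k4)
t=0.005: state=(4.730, 2.280, 2.892)
t=0.010: state=(4.615, 2.454, 2.907)
t=0.015: state=(4.513, 2.622, 2.925)
continuing one RK4 step at a time; state shown every 20 steps (Δt=0.1):
t=0.100: state=(4.242, 5.027, 3.548)
t=0.200: state=(5.675, 7.538, 5.435)
t=0.300: state=(7.528, 9.100, 9.092)
t=0.400: state=(8.252, 7.931, 13.037)
t=0.500: state=(6.952, 4.931, 14.194)
t=0.600: state=(4.849, 2.924, 12.684)
t=0.700: state=(3.365, 2.346, 10.493)
t=0.800: state=(2.755, 2.505, 8.565)
t=0.900: state=(2.783, 3.060, 7.143)
t=1.000: state=(3.272, 3.964, 6.330)
t=1.100: state=(4.152, 5.209, 6.284)
t=1.200: state=(5.333, 6.587, 7.233)
t=1.300: state=(6.499, 7.465, 9.195)
t=1.400: state=(7.041, 7.076, 11.380)
t=1.500: state=(6.554, 5.623, 12.433)
t=1.600: state=(5.432, 4.258, 11.964)
t=1.700: state=(4.413, 3.610, 10.701)
t=1.800: state=(3.872, 3.589, 9.370)
t=1.900: state=(3.822, 3.986, 8.347)
t=2.000: state=(4.166, 4.674, 7.821)
t=2.100: state=(4.795, 5.519, 7.923)
t=2.200: state=(5.542, 6.266, 8.688)
t=2.300: state=(6.134, 6.540, 9.896)
t=2.400: state=(6.275, 6.137, 10.975)
t=2.500: state=(5.896, 5.327, 11.366)
t=2.600: state=(5.259, 4.616, 11.005)
t=2.700: state=(4.707, 4.278, 10.237)
t=2.800: state=(4.432, 4.315, 9.441)
t=2.900: state=(4.463, 4.632, 8.871)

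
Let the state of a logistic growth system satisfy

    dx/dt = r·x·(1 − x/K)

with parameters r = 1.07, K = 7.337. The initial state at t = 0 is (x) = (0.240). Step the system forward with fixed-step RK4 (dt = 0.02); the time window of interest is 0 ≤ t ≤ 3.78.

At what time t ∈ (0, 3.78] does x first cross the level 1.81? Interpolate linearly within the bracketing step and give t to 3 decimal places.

t = 2.122

t=0.000: state=(0.240)
step 1 (dt=0.02): k1=(0.248), k2=(0.251), k3=(0.251), k4=(0.253); state += dt/6·(k1+2k2+2k3+k4)
t=0.020: state=(0.245)
t=0.040: state=(0.250)
t=0.060: state=(0.255)
continuing one RK4 step at a time; state shown every 10 steps (Δt=0.2):
t=0.200: state=(0.295)
t=0.400: state=(0.362)
t=0.600: state=(0.443)
t=0.800: state=(0.541)
t=1.000: state=(0.658)
t=1.200: state=(0.798)
t=1.400: state=(0.964)
t=1.600: state=(1.158)
t=1.800: state=(1.382)
t=2.000: state=(1.638)
t=2.120: state=(1.807)
next step: t=2.140: state=(1.836) — x has crossed 1.81
linear interpolation between t=2.120 (1.80718) and t=2.140 (1.83648) → t≈2.122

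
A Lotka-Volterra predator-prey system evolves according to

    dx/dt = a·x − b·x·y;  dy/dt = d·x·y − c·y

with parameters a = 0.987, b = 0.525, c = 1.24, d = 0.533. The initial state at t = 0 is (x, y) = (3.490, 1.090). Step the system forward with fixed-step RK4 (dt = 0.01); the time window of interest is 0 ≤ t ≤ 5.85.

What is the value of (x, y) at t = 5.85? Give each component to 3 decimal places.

t=0.000: state=(3.490, 1.090)
step 1 (dt=0.01): k1=(1.447, 0.676), k2=(1.444, 0.682), k3=(1.444, 0.682), k4=(1.441, 0.689); state += dt/6·(k1+2k2+2k3+k4)
t=0.010: state=(3.504, 1.097)
t=0.020: state=(3.519, 1.104)
t=0.030: state=(3.533, 1.111)
continuing one RK4 step at a time; state shown every 20 steps (Δt=0.2):
t=0.200: state=(3.762, 1.252)
t=0.400: state=(3.973, 1.477)
t=0.600: state=(4.083, 1.773)
t=0.800: state=(4.054, 2.137)
t=1.000: state=(3.862, 2.547)
t=1.200: state=(3.524, 2.950)
t=1.400: state=(3.093, 3.277)
t=1.600: state=(2.641, 3.471)
t=1.800: state=(2.227, 3.509)
t=2.000: state=(1.885, 3.407)
t=2.200: state=(1.622, 3.203)
t=2.400: state=(1.430, 2.939)
t=2.600: state=(1.299, 2.652)
t=2.800: state=(1.216, 2.365)
t=3.000: state=(1.173, 2.096)
t=3.200: state=(1.162, 1.852)
t=3.400: state=(1.179, 1.636)
t=3.600: state=(1.221, 1.451)
t=3.800: state=(1.288, 1.294)
t=4.000: state=(1.380, 1.164)
t=4.200: state=(1.496, 1.058)
t=4.400: state=(1.638, 0.976)
t=4.600: state=(1.808, 0.915)
t=4.800: state=(2.005, 0.875)
t=5.000: state=(2.231, 0.855)
t=5.200: state=(2.484, 0.858)
t=5.400: state=(2.763, 0.885)
t=5.600: state=(3.058, 0.942)
t=5.800: state=(3.360, 1.035)
t=5.850: state=(3.434, 1.065)

(x, y) = (3.434, 1.065)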